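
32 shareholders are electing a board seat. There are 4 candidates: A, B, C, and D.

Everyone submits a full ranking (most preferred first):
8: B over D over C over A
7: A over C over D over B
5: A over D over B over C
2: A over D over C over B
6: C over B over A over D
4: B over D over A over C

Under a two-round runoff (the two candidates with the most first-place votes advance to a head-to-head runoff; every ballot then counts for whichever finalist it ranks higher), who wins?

Round 1 first-place votes: A 14, B 12, C 6, D 0. A and B advance.
Runoff: A is ranked above B on 14 ballots, B above A on 18.

B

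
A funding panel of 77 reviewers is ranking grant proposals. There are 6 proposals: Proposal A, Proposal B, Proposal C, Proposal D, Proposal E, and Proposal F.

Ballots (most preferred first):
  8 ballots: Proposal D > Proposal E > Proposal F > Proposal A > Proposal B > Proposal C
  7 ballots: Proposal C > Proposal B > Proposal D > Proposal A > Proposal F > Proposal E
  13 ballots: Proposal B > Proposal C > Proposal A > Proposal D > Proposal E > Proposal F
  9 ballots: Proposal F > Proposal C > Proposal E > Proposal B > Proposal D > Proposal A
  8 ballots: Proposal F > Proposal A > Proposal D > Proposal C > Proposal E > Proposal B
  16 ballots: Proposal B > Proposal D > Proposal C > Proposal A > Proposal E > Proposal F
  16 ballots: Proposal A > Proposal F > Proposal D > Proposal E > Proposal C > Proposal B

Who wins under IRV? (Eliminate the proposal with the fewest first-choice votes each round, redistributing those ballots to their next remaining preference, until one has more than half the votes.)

Round 1: Proposal A 16, Proposal B 29, Proposal C 7, Proposal D 8, Proposal E 0, Proposal F 17. Proposal E eliminated.
Round 2: Proposal A 16, Proposal B 29, Proposal C 7, Proposal D 8, Proposal F 17. Proposal C eliminated.
Round 3: Proposal A 16, Proposal B 36, Proposal D 8, Proposal F 17. Proposal D eliminated.
Round 4: Proposal A 16, Proposal B 36, Proposal F 25. Proposal A eliminated.
Round 5: Proposal B 36, Proposal F 41. Proposal F has a majority (≥39).

Proposal F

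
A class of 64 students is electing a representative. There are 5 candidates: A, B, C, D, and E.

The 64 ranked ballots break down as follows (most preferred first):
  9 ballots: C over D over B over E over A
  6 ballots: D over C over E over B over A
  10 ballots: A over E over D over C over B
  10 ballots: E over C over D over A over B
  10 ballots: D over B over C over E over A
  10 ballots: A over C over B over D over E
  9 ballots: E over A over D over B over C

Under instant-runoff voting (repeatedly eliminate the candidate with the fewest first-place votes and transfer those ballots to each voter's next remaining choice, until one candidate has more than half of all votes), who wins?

Round 1: A 20, B 0, C 9, D 16, E 19. B eliminated.
Round 2: A 20, C 9, D 16, E 19. C eliminated.
Round 3: A 20, D 25, E 19. E eliminated.
Round 4: A 29, D 35. D has a majority (≥33).

D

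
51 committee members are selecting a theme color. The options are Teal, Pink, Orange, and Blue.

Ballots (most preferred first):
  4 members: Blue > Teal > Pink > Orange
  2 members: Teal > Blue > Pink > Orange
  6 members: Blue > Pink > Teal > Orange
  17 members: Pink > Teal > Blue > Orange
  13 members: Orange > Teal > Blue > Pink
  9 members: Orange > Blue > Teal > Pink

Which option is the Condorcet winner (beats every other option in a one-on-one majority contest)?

Teal

Teal vs Pink: 28–23
Teal vs Orange: 29–22
Teal vs Blue: 32–19
Teal beats every other option.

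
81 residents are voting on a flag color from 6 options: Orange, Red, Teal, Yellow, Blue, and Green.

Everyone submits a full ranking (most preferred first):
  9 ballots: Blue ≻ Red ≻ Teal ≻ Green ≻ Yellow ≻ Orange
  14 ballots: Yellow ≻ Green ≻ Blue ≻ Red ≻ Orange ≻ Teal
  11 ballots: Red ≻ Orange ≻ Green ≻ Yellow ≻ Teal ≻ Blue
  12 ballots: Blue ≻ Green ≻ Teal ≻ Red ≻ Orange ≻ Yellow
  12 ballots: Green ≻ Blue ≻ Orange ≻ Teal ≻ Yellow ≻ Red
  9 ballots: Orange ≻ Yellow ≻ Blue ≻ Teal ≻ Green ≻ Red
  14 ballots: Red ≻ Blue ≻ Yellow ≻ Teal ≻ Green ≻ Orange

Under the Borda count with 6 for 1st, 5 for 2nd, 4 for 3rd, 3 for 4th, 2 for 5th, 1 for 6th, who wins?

Orange: 9×1 + 14×2 + 11×5 + 12×2 + 12×4 + 9×6 + 14×1 = 232
Red: 9×5 + 14×3 + 11×6 + 12×3 + 12×1 + 9×1 + 14×6 = 294
Teal: 9×4 + 14×1 + 11×2 + 12×4 + 12×3 + 9×3 + 14×3 = 225
Yellow: 9×2 + 14×6 + 11×3 + 12×1 + 12×2 + 9×5 + 14×4 = 272
Blue: 9×6 + 14×4 + 11×1 + 12×6 + 12×5 + 9×4 + 14×5 = 359
Green: 9×3 + 14×5 + 11×4 + 12×5 + 12×6 + 9×2 + 14×2 = 319

Blue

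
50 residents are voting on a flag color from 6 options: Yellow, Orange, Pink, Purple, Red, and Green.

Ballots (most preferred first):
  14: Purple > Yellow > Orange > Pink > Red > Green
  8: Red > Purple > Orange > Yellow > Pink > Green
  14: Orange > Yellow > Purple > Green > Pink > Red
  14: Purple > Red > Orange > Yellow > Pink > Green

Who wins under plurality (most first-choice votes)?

First-place votes: Yellow 0, Orange 14, Pink 0, Purple 28, Red 8, Green 0.

Purple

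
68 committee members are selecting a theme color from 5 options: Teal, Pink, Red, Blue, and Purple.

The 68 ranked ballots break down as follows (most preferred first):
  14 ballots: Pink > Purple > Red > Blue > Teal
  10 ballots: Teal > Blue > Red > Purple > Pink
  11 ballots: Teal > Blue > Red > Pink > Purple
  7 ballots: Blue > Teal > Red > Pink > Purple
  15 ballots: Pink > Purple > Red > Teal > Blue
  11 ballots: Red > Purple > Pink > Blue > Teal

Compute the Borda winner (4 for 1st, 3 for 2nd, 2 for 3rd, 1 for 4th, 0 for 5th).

Teal: 14×0 + 10×4 + 11×4 + 7×3 + 15×1 + 11×0 = 120
Pink: 14×4 + 10×0 + 11×1 + 7×1 + 15×4 + 11×2 = 156
Red: 14×2 + 10×2 + 11×2 + 7×2 + 15×2 + 11×4 = 158
Blue: 14×1 + 10×3 + 11×3 + 7×4 + 15×0 + 11×1 = 116
Purple: 14×3 + 10×1 + 11×0 + 7×0 + 15×3 + 11×3 = 130

Red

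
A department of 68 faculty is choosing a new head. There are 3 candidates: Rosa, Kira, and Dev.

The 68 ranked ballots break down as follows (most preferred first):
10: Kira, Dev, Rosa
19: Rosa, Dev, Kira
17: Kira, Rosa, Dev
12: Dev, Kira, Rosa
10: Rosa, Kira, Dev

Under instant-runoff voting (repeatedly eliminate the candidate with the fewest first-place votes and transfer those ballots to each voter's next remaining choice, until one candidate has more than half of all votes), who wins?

Round 1: Rosa 29, Kira 27, Dev 12. Dev eliminated.
Round 2: Rosa 29, Kira 39. Kira has a majority (≥35).

Kira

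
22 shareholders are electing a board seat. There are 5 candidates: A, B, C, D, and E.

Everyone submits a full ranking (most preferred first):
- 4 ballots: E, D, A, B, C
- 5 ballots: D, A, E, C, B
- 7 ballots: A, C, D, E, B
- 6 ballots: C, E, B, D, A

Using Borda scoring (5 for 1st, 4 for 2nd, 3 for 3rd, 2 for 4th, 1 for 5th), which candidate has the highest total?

D

A: 4×3 + 5×4 + 7×5 + 6×1 = 73
B: 4×2 + 5×1 + 7×1 + 6×3 = 38
C: 4×1 + 5×2 + 7×4 + 6×5 = 72
D: 4×4 + 5×5 + 7×3 + 6×2 = 74
E: 4×5 + 5×3 + 7×2 + 6×4 = 73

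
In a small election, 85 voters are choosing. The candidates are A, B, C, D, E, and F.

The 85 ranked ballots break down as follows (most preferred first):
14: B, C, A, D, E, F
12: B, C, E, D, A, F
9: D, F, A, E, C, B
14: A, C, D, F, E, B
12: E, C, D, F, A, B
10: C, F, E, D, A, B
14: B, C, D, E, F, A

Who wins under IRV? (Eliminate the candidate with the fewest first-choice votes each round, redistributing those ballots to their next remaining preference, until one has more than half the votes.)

A

Round 1: A 14, B 40, C 10, D 9, E 12, F 0. F eliminated.
Round 2: A 14, B 40, C 10, D 9, E 12. D eliminated.
Round 3: A 23, B 40, C 10, E 12. C eliminated.
Round 4: A 23, B 40, E 22. E eliminated.
Round 5: A 45, B 40. A has a majority (≥43).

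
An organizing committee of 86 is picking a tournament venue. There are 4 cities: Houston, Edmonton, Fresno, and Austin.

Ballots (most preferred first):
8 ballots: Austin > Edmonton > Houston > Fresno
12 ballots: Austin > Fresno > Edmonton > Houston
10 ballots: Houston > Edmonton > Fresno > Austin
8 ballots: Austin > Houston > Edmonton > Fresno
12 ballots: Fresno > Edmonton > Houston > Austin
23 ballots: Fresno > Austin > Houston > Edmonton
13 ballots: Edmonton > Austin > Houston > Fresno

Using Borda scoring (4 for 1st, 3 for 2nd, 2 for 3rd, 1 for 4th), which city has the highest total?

Austin

Houston: 8×2 + 12×1 + 10×4 + 8×3 + 12×2 + 23×2 + 13×2 = 188
Edmonton: 8×3 + 12×2 + 10×3 + 8×2 + 12×3 + 23×1 + 13×4 = 205
Fresno: 8×1 + 12×3 + 10×2 + 8×1 + 12×4 + 23×4 + 13×1 = 225
Austin: 8×4 + 12×4 + 10×1 + 8×4 + 12×1 + 23×3 + 13×3 = 242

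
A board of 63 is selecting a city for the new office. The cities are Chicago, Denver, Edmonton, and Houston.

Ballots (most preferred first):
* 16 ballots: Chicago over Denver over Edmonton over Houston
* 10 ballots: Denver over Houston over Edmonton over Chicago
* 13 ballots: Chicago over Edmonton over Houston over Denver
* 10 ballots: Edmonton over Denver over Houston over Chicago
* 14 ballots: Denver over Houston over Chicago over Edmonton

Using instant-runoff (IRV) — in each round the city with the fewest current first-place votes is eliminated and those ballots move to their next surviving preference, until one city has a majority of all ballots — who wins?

Round 1: Chicago 29, Denver 24, Edmonton 10, Houston 0. Houston eliminated.
Round 2: Chicago 29, Denver 24, Edmonton 10. Edmonton eliminated.
Round 3: Chicago 29, Denver 34. Denver has a majority (≥32).

Denver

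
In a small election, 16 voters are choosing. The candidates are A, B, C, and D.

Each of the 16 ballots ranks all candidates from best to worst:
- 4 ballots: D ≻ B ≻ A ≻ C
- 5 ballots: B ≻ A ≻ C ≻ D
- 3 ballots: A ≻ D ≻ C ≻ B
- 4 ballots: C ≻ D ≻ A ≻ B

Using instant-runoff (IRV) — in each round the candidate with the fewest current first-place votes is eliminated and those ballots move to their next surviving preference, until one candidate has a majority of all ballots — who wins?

Round 1: A 3, B 5, C 4, D 4. A eliminated.
Round 2: B 5, C 4, D 7. C eliminated.
Round 3: B 5, D 11. D has a majority (≥9).

D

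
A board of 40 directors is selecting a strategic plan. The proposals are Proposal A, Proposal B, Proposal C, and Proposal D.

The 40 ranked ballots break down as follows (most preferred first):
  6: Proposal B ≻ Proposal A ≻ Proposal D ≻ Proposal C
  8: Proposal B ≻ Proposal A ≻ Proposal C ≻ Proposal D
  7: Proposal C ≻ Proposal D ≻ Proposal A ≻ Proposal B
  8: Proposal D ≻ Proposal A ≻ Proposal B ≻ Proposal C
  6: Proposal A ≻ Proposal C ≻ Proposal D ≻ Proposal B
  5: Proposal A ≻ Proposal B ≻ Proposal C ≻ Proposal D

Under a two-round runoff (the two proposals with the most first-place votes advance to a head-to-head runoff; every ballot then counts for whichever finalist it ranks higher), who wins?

Round 1 first-place votes: Proposal A 11, Proposal B 14, Proposal C 7, Proposal D 8. Proposal B and Proposal A advance.
Runoff: Proposal B is ranked above Proposal A on 14 ballots, Proposal A above Proposal B on 26.

Proposal A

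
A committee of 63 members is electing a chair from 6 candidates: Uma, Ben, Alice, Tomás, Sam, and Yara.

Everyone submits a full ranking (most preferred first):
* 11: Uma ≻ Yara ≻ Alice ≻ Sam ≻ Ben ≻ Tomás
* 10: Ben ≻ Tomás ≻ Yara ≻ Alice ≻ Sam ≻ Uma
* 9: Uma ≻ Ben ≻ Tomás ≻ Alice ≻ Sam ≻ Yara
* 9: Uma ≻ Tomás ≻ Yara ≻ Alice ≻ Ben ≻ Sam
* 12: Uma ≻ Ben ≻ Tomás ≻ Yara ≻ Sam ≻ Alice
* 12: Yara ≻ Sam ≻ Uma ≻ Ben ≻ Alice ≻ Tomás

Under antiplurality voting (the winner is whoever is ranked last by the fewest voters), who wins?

Ben

Last-place votes: Uma 10, Ben 0, Alice 12, Tomás 23, Sam 9, Yara 9.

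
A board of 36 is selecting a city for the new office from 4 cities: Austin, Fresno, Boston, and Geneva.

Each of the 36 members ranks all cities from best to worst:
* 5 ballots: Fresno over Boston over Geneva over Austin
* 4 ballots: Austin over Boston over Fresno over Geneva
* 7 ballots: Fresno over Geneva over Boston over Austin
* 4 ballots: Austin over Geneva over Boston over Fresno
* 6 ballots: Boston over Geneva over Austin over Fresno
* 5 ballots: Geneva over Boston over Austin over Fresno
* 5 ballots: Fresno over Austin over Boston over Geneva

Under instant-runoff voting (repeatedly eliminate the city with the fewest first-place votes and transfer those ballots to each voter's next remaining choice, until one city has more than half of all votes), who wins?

Boston

Round 1: Austin 8, Fresno 17, Boston 6, Geneva 5. Geneva eliminated.
Round 2: Austin 8, Fresno 17, Boston 11. Austin eliminated.
Round 3: Fresno 17, Boston 19. Boston has a majority (≥19).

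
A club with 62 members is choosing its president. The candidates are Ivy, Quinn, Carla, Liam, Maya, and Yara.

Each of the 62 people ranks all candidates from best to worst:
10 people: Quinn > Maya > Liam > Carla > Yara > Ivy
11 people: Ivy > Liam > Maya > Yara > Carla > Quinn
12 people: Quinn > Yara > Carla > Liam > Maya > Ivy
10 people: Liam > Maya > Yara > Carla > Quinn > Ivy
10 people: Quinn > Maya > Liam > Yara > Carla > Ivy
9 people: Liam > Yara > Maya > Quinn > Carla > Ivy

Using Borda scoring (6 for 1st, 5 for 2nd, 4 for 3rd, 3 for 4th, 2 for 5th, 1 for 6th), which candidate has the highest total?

Ivy: 10×1 + 11×6 + 12×1 + 10×1 + 10×1 + 9×1 = 117
Quinn: 10×6 + 11×1 + 12×6 + 10×2 + 10×6 + 9×3 = 250
Carla: 10×3 + 11×2 + 12×4 + 10×3 + 10×2 + 9×2 = 168
Liam: 10×4 + 11×5 + 12×3 + 10×6 + 10×4 + 9×6 = 285
Maya: 10×5 + 11×4 + 12×2 + 10×5 + 10×5 + 9×4 = 254
Yara: 10×2 + 11×3 + 12×5 + 10×4 + 10×3 + 9×5 = 228

Liam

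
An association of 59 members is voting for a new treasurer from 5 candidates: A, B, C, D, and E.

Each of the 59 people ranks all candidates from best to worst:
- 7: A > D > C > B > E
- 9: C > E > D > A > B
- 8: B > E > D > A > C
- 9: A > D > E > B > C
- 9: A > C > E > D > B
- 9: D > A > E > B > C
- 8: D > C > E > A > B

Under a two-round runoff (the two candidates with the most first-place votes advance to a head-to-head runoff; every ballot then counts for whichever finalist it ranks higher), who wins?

Round 1 first-place votes: A 25, B 8, C 9, D 17, E 0. A and D advance.
Runoff: A is ranked above D on 25 ballots, D above A on 34.

D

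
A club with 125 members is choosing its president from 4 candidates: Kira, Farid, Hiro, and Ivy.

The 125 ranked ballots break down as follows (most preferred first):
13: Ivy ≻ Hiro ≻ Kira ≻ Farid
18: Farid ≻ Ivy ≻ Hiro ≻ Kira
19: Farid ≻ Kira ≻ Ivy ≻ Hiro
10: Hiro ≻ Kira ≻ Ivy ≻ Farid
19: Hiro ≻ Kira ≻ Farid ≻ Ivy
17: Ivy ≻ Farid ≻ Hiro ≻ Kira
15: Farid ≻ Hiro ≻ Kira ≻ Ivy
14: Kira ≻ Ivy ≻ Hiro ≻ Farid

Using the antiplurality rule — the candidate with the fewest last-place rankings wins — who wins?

Last-place votes: Kira 35, Farid 37, Hiro 19, Ivy 34.

Hiro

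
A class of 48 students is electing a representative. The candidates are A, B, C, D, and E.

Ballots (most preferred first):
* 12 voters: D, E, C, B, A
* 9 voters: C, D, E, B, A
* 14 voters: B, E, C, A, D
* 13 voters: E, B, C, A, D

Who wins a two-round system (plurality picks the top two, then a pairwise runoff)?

E

Round 1 first-place votes: A 0, B 14, C 9, D 12, E 13. B and E advance.
Runoff: B is ranked above E on 14 ballots, E above B on 34.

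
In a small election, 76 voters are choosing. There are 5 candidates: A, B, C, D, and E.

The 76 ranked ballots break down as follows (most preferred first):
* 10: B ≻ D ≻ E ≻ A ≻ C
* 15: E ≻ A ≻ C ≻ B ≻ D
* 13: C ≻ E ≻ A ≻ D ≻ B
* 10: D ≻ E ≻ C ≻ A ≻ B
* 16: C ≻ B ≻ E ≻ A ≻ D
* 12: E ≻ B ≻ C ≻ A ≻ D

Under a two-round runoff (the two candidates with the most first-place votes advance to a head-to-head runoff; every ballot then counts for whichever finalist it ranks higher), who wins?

Round 1 first-place votes: A 0, B 10, C 29, D 10, E 27. C and E advance.
Runoff: C is ranked above E on 29 ballots, E above C on 47.

E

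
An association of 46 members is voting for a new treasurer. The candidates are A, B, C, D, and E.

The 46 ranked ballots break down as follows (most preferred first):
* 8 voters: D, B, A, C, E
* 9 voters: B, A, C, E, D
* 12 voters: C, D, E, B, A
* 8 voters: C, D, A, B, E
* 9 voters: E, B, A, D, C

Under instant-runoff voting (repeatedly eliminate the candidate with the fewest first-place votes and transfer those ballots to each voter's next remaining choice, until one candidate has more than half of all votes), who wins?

Round 1: A 0, B 9, C 20, D 8, E 9. A eliminated.
Round 2: B 9, C 20, D 8, E 9. D eliminated.
Round 3: B 17, C 20, E 9. E eliminated.
Round 4: B 26, C 20. B has a majority (≥24).

B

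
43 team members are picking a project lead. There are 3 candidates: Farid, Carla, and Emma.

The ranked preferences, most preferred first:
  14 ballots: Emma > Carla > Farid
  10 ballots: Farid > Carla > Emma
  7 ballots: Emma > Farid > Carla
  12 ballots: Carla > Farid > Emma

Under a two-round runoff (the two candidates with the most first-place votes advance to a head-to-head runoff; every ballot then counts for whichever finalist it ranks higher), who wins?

Round 1 first-place votes: Farid 10, Carla 12, Emma 21. Emma and Carla advance.
Runoff: Emma is ranked above Carla on 21 ballots, Carla above Emma on 22.

Carla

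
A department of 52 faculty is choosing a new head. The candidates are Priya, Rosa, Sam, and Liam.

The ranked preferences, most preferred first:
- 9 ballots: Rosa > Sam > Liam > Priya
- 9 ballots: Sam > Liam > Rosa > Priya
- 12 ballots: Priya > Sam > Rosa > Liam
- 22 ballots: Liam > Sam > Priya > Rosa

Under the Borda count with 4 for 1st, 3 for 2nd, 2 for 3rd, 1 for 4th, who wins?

Sam

Priya: 9×1 + 9×1 + 12×4 + 22×2 = 110
Rosa: 9×4 + 9×2 + 12×2 + 22×1 = 100
Sam: 9×3 + 9×4 + 12×3 + 22×3 = 165
Liam: 9×2 + 9×3 + 12×1 + 22×4 = 145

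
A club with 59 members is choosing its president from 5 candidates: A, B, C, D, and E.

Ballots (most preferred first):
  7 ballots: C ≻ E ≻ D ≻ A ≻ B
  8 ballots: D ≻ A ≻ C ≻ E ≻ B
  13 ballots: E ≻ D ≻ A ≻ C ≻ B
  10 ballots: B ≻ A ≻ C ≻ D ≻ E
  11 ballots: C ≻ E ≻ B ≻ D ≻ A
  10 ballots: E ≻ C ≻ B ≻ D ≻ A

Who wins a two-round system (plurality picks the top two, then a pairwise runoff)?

Round 1 first-place votes: A 0, B 10, C 18, D 8, E 23. E and C advance.
Runoff: E is ranked above C on 23 ballots, C above E on 36.

C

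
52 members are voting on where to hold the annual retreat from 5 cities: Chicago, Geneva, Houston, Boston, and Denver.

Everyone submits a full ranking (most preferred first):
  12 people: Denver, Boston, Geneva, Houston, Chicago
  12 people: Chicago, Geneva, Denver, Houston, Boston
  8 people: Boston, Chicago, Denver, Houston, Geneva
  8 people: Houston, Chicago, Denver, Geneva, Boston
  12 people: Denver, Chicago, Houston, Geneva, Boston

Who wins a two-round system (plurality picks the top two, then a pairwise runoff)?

Round 1 first-place votes: Chicago 12, Geneva 0, Houston 8, Boston 8, Denver 24. Denver and Chicago advance.
Runoff: Denver is ranked above Chicago on 24 ballots, Chicago above Denver on 28.

Chicago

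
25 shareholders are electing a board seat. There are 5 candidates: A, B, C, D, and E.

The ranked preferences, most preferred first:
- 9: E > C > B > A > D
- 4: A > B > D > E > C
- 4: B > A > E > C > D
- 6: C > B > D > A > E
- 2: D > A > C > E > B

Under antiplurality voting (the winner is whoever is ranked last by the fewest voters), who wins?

A

Last-place votes: A 0, B 2, C 4, D 13, E 6.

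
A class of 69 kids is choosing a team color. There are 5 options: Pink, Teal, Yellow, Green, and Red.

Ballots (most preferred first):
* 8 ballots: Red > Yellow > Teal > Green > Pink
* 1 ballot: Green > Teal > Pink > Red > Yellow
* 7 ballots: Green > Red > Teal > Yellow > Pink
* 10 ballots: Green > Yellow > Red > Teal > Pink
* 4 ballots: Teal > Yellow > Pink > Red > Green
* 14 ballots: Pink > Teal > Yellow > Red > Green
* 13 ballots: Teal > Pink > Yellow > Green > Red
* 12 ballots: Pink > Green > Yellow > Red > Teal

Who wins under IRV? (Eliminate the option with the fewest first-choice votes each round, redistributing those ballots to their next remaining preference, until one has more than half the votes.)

Round 1: Pink 26, Teal 17, Yellow 0, Green 18, Red 8. Yellow eliminated.
Round 2: Pink 26, Teal 17, Green 18, Red 8. Red eliminated.
Round 3: Pink 26, Teal 25, Green 18. Green eliminated.
Round 4: Pink 26, Teal 43. Teal has a majority (≥35).

Teal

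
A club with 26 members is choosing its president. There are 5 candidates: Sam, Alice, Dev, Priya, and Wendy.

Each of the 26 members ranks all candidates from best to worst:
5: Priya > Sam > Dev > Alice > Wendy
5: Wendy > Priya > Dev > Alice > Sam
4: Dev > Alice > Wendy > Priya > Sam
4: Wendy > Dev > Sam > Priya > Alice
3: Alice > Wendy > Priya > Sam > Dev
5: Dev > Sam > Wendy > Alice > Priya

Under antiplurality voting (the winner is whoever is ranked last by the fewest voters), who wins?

Dev

Last-place votes: Sam 9, Alice 4, Dev 3, Priya 5, Wendy 5.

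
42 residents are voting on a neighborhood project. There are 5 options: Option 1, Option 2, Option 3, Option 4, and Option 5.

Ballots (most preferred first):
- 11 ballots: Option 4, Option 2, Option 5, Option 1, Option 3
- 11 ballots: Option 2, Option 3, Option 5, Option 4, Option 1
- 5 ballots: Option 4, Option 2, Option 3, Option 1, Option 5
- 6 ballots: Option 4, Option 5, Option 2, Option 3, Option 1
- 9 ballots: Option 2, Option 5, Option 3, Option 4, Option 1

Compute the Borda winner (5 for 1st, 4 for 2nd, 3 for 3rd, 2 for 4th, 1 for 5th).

Option 2

Option 1: 11×2 + 11×1 + 5×2 + 6×1 + 9×1 = 58
Option 2: 11×4 + 11×5 + 5×4 + 6×3 + 9×5 = 182
Option 3: 11×1 + 11×4 + 5×3 + 6×2 + 9×3 = 109
Option 4: 11×5 + 11×2 + 5×5 + 6×5 + 9×2 = 150
Option 5: 11×3 + 11×3 + 5×1 + 6×4 + 9×4 = 131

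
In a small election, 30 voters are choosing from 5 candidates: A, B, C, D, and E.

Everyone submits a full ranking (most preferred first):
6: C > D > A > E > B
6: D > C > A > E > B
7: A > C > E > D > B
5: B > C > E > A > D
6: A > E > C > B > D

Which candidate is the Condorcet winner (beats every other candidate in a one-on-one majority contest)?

C

C vs A: 17–13
C vs B: 25–5
C vs D: 24–6
C vs E: 24–6
C beats every other candidate.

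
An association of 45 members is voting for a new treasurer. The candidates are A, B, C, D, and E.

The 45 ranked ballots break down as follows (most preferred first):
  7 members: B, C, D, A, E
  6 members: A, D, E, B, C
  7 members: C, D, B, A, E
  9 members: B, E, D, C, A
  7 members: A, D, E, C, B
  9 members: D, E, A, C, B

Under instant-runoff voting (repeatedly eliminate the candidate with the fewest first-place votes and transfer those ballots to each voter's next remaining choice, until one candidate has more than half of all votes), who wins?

Round 1: A 13, B 16, C 7, D 9, E 0. E eliminated.
Round 2: A 13, B 16, C 7, D 9. C eliminated.
Round 3: A 13, B 16, D 16. A eliminated.
Round 4: B 16, D 29. D has a majority (≥23).

D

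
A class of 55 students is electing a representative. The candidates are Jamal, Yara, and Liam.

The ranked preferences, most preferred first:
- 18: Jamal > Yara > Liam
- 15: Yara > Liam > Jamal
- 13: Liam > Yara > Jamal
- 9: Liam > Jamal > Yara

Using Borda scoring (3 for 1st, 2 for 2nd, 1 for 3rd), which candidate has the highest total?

Yara

Jamal: 18×3 + 15×1 + 13×1 + 9×2 = 100
Yara: 18×2 + 15×3 + 13×2 + 9×1 = 116
Liam: 18×1 + 15×2 + 13×3 + 9×3 = 114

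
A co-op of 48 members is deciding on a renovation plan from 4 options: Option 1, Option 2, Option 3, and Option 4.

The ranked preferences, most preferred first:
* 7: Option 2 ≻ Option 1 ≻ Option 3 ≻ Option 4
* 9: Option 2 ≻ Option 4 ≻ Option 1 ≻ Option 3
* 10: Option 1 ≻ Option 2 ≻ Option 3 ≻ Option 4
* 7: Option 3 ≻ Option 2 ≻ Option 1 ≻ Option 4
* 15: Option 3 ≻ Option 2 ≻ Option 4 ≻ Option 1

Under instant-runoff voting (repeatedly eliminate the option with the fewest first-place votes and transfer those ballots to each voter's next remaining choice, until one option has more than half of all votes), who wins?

Round 1: Option 1 10, Option 2 16, Option 3 22, Option 4 0. Option 4 eliminated.
Round 2: Option 1 10, Option 2 16, Option 3 22. Option 1 eliminated.
Round 3: Option 2 26, Option 3 22. Option 2 has a majority (≥25).

Option 2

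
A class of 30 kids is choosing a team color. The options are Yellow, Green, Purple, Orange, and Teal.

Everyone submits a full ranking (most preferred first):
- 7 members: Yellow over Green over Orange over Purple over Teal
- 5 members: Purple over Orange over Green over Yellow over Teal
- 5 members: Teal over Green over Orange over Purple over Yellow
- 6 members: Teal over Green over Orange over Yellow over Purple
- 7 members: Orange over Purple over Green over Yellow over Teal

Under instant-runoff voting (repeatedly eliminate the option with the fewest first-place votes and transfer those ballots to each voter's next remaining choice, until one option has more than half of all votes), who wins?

Round 1: Yellow 7, Green 0, Purple 5, Orange 7, Teal 11. Green eliminated.
Round 2: Yellow 7, Purple 5, Orange 7, Teal 11. Purple eliminated.
Round 3: Yellow 7, Orange 12, Teal 11. Yellow eliminated.
Round 4: Orange 19, Teal 11. Orange has a majority (≥16).

Orange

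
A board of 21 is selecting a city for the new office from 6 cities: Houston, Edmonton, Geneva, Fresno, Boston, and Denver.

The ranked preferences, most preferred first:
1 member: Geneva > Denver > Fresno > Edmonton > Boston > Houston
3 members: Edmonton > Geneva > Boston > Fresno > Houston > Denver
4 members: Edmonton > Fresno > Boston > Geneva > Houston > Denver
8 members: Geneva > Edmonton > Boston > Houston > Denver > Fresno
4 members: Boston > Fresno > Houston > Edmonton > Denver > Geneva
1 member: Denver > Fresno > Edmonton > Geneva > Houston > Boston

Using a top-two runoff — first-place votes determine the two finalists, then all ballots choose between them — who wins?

Edmonton

Round 1 first-place votes: Houston 0, Edmonton 7, Geneva 9, Fresno 0, Boston 4, Denver 1. Geneva and Edmonton advance.
Runoff: Geneva is ranked above Edmonton on 9 ballots, Edmonton above Geneva on 12.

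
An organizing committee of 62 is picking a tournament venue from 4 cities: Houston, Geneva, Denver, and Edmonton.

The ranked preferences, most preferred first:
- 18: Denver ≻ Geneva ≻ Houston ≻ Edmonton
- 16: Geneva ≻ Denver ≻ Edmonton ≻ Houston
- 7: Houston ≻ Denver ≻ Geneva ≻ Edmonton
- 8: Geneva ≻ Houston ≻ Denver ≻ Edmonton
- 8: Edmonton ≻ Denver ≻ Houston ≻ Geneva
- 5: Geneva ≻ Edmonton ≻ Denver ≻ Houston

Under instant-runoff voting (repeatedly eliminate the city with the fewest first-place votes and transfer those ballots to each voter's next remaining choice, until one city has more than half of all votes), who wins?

Denver

Round 1: Houston 7, Geneva 29, Denver 18, Edmonton 8. Houston eliminated.
Round 2: Geneva 29, Denver 25, Edmonton 8. Edmonton eliminated.
Round 3: Geneva 29, Denver 33. Denver has a majority (≥32).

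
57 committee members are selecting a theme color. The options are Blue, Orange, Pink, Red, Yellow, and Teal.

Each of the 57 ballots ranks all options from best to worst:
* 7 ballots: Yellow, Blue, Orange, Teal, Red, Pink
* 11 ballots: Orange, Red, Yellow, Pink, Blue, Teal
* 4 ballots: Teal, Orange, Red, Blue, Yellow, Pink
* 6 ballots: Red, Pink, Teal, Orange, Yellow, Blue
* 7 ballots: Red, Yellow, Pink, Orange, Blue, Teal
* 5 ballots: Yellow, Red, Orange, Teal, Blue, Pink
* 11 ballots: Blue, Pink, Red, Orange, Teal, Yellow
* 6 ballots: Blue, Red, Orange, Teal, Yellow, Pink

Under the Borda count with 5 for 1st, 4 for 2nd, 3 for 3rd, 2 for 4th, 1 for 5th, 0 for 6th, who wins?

Blue: 7×4 + 11×1 + 4×2 + 6×0 + 7×1 + 5×1 + 11×5 + 6×5 = 144
Orange: 7×3 + 11×5 + 4×4 + 6×2 + 7×2 + 5×3 + 11×2 + 6×3 = 173
Pink: 7×0 + 11×2 + 4×0 + 6×4 + 7×3 + 5×0 + 11×4 + 6×0 = 111
Red: 7×1 + 11×4 + 4×3 + 6×5 + 7×5 + 5×4 + 11×3 + 6×4 = 205
Yellow: 7×5 + 11×3 + 4×1 + 6×1 + 7×4 + 5×5 + 11×0 + 6×1 = 137
Teal: 7×2 + 11×0 + 4×5 + 6×3 + 7×0 + 5×2 + 11×1 + 6×2 = 85

Red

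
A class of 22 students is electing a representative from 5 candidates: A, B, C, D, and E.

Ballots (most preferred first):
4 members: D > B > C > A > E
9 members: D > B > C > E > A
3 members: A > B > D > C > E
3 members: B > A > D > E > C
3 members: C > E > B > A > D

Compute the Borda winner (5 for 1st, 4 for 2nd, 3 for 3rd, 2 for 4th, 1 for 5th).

B

A: 4×2 + 9×1 + 3×5 + 3×4 + 3×2 = 50
B: 4×4 + 9×4 + 3×4 + 3×5 + 3×3 = 88
C: 4×3 + 9×3 + 3×2 + 3×1 + 3×5 = 63
D: 4×5 + 9×5 + 3×3 + 3×3 + 3×1 = 86
E: 4×1 + 9×2 + 3×1 + 3×2 + 3×4 = 43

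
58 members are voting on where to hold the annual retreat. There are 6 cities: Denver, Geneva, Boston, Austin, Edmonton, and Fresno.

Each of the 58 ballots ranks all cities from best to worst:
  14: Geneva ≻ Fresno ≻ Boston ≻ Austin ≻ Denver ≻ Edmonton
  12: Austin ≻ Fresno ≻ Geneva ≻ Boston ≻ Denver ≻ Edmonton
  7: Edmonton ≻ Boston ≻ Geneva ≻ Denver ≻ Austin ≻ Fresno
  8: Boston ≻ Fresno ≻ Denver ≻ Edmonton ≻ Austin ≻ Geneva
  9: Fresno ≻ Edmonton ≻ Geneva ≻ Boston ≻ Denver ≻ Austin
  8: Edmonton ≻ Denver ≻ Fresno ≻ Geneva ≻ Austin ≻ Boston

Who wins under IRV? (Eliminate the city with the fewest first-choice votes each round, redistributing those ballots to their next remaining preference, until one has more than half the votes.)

Round 1: Denver 0, Geneva 14, Boston 8, Austin 12, Edmonton 15, Fresno 9. Denver eliminated.
Round 2: Geneva 14, Boston 8, Austin 12, Edmonton 15, Fresno 9. Boston eliminated.
Round 3: Geneva 14, Austin 12, Edmonton 15, Fresno 17. Austin eliminated.
Round 4: Geneva 14, Edmonton 15, Fresno 29. Geneva eliminated.
Round 5: Edmonton 15, Fresno 43. Fresno has a majority (≥30).

Fresno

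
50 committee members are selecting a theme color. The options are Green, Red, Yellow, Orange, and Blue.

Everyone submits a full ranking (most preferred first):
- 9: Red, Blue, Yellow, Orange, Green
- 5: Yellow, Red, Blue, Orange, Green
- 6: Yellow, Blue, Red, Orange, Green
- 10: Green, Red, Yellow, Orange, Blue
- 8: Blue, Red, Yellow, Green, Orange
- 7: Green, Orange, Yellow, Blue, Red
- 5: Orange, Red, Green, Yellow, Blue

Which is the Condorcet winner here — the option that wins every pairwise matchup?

Red vs Green: 33–17
Red vs Yellow: 32–18
Red vs Orange: 38–12
Red vs Blue: 29–21
Red beats every other option.

Red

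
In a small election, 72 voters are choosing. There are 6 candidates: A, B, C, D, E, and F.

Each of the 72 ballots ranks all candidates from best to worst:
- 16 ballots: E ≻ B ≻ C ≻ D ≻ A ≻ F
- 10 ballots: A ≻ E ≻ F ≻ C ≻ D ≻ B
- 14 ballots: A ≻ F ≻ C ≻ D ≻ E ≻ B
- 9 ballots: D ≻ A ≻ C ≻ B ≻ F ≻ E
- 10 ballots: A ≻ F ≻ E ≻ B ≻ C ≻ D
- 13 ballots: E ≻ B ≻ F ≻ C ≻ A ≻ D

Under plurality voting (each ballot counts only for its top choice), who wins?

First-place votes: A 34, B 0, C 0, D 9, E 29, F 0.

A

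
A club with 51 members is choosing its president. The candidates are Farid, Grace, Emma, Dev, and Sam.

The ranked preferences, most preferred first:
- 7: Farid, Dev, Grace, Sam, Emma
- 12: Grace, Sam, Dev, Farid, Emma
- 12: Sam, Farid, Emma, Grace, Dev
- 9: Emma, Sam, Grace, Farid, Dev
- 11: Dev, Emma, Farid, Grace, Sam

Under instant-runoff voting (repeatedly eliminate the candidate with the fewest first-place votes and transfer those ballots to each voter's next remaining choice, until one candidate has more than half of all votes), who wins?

Sam

Round 1: Farid 7, Grace 12, Emma 9, Dev 11, Sam 12. Farid eliminated.
Round 2: Grace 12, Emma 9, Dev 18, Sam 12. Emma eliminated.
Round 3: Grace 12, Dev 18, Sam 21. Grace eliminated.
Round 4: Dev 18, Sam 33. Sam has a majority (≥26).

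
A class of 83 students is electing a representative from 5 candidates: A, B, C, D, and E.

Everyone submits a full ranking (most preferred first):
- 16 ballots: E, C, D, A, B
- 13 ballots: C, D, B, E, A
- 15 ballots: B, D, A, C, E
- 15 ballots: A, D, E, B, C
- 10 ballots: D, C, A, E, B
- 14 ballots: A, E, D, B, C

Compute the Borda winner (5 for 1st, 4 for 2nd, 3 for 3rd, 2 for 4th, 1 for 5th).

A: 16×2 + 13×1 + 15×3 + 15×5 + 10×3 + 14×5 = 265
B: 16×1 + 13×3 + 15×5 + 15×2 + 10×1 + 14×2 = 198
C: 16×4 + 13×5 + 15×2 + 15×1 + 10×4 + 14×1 = 228
D: 16×3 + 13×4 + 15×4 + 15×4 + 10×5 + 14×3 = 312
E: 16×5 + 13×2 + 15×1 + 15×3 + 10×2 + 14×4 = 242

D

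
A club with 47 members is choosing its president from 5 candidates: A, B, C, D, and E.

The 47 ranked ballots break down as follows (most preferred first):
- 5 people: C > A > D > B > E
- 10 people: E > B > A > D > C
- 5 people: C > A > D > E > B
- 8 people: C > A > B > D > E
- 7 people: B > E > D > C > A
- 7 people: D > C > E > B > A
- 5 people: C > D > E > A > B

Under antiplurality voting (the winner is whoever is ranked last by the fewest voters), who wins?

D

Last-place votes: A 14, B 10, C 10, D 0, E 13.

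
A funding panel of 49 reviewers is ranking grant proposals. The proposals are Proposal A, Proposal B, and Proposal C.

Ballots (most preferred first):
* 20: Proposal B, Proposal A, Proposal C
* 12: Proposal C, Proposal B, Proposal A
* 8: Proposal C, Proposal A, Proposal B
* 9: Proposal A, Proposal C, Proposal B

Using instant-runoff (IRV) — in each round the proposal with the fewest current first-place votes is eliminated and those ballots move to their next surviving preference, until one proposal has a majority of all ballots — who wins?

Proposal C

Round 1: Proposal A 9, Proposal B 20, Proposal C 20. Proposal A eliminated.
Round 2: Proposal B 20, Proposal C 29. Proposal C has a majority (≥25).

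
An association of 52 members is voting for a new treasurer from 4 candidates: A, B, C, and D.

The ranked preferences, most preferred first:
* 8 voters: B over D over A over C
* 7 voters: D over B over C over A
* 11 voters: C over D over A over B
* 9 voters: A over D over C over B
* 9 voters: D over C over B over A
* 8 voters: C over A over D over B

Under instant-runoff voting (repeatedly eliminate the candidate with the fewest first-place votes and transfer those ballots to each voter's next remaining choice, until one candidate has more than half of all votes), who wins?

D

Round 1: A 9, B 8, C 19, D 16. B eliminated.
Round 2: A 9, C 19, D 24. A eliminated.
Round 3: C 19, D 33. D has a majority (≥27).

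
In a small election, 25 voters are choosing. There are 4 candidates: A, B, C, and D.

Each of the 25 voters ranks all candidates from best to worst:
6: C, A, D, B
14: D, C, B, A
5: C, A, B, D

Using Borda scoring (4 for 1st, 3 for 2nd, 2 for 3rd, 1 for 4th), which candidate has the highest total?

A: 6×3 + 14×1 + 5×3 = 47
B: 6×1 + 14×2 + 5×2 = 44
C: 6×4 + 14×3 + 5×4 = 86
D: 6×2 + 14×4 + 5×1 = 73

C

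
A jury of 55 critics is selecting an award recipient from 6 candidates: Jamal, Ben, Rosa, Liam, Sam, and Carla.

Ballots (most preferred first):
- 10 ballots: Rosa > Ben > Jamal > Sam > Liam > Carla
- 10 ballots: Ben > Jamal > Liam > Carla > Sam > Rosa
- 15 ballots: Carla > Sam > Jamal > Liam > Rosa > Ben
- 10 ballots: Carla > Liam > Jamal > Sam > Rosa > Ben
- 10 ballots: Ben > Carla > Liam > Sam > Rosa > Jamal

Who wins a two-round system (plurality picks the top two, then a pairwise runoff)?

Round 1 first-place votes: Jamal 0, Ben 20, Rosa 10, Liam 0, Sam 0, Carla 25. Carla and Ben advance.
Runoff: Carla is ranked above Ben on 25 ballots, Ben above Carla on 30.

Ben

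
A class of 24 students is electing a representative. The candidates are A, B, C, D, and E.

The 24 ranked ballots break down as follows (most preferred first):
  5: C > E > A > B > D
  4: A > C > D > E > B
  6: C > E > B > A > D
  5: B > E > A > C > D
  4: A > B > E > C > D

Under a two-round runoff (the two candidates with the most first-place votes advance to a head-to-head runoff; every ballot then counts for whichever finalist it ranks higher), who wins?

Round 1 first-place votes: A 8, B 5, C 11, D 0, E 0. C and A advance.
Runoff: C is ranked above A on 11 ballots, A above C on 13.

A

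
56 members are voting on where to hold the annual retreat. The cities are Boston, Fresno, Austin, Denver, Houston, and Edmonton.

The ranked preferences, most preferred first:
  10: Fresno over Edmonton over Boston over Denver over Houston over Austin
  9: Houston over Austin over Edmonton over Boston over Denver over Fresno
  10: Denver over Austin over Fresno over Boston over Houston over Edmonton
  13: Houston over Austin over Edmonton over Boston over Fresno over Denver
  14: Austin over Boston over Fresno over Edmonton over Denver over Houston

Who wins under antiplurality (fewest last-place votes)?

Boston

Last-place votes: Boston 0, Fresno 9, Austin 10, Denver 13, Houston 14, Edmonton 10.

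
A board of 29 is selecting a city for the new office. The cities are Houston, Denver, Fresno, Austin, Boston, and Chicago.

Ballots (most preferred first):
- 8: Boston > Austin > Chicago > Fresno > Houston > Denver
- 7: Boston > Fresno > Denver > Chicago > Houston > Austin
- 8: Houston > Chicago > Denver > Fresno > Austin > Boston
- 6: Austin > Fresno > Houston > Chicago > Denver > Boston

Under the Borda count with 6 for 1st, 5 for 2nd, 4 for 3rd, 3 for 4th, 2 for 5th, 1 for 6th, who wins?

Fresno

Houston: 8×2 + 7×2 + 8×6 + 6×4 = 102
Denver: 8×1 + 7×4 + 8×4 + 6×2 = 80
Fresno: 8×3 + 7×5 + 8×3 + 6×5 = 113
Austin: 8×5 + 7×1 + 8×2 + 6×6 = 99
Boston: 8×6 + 7×6 + 8×1 + 6×1 = 104
Chicago: 8×4 + 7×3 + 8×5 + 6×3 = 111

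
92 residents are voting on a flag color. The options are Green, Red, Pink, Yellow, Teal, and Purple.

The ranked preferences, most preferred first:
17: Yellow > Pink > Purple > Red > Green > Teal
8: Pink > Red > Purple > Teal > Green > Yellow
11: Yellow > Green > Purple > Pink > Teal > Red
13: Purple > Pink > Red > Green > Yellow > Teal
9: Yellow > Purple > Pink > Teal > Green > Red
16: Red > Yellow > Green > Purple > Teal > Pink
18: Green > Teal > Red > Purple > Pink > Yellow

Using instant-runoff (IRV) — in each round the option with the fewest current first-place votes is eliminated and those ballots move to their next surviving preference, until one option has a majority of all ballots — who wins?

Red

Round 1: Green 18, Red 16, Pink 8, Yellow 37, Teal 0, Purple 13. Teal eliminated.
Round 2: Green 18, Red 16, Pink 8, Yellow 37, Purple 13. Pink eliminated.
Round 3: Green 18, Red 24, Yellow 37, Purple 13. Purple eliminated.
Round 4: Green 18, Red 37, Yellow 37. Green eliminated.
Round 5: Red 55, Yellow 37. Red has a majority (≥47).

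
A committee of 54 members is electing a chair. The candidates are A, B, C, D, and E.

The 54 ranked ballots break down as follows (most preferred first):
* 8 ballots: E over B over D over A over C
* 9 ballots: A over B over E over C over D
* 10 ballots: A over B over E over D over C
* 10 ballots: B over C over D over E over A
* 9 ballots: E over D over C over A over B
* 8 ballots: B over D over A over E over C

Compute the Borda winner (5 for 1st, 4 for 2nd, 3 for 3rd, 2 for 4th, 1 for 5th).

A: 8×2 + 9×5 + 10×5 + 10×1 + 9×2 + 8×3 = 163
B: 8×4 + 9×4 + 10×4 + 10×5 + 9×1 + 8×5 = 207
C: 8×1 + 9×2 + 10×1 + 10×4 + 9×3 + 8×1 = 111
D: 8×3 + 9×1 + 10×2 + 10×3 + 9×4 + 8×4 = 151
E: 8×5 + 9×3 + 10×3 + 10×2 + 9×5 + 8×2 = 178

B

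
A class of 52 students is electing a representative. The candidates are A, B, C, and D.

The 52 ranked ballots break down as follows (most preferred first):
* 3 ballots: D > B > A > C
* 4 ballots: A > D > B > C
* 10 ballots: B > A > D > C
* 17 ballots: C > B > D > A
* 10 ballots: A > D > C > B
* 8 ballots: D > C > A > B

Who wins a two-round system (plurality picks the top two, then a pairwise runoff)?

Round 1 first-place votes: A 14, B 10, C 17, D 11. C and A advance.
Runoff: C is ranked above A on 25 ballots, A above C on 27.

A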